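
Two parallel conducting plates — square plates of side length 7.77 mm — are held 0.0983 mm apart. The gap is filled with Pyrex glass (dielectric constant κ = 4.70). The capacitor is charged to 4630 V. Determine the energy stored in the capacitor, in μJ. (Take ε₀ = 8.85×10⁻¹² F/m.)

A = (7.77 mm)² = 6.04×10⁻⁵ m².
C = κε₀A/d = 4.70 × 8.85×10⁻¹² × 6.04×10⁻⁵ / 9.83×10⁻⁵ = 2.55×10⁻¹¹ F.
U = ½CV² = ½ × 2.55×10⁻¹¹ × (4630)² = 2.74×10⁻⁴ J.

274 μJ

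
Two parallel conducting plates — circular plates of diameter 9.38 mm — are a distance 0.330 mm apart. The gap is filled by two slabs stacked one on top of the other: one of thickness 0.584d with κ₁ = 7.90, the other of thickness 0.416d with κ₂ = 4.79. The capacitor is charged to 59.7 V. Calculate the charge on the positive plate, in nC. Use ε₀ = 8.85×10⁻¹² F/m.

A = π(9.38/2 mm)² = 6.91×10⁻⁵ m².
Stacked slabs ⇒ two capacitors in series, each with the full plate area.
C₁ = κ₁ε₀A/d₁ = 7.90 × 8.85×10⁻¹² × 6.91×10⁻⁵ / 1.93×10⁻⁴ = 2.51×10⁻¹¹ F.
C₂ = κ₂ε₀A/d₂ = 4.79 × 8.85×10⁻¹² × 6.91×10⁻⁵ / 1.37×10⁻⁴ = 2.13×10⁻¹¹ F.
C = (1/C₁ + 1/C₂)⁻¹ = 1.15×10⁻¹¹ F.
Q = CV = 1.15×10⁻¹¹ × 59.7 = 6.88×10⁻¹⁰ C.

0.688 nC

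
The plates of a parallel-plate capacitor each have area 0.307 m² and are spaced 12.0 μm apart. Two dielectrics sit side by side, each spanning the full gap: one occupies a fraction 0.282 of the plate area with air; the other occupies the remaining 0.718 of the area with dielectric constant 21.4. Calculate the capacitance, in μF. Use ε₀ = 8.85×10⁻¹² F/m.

3.54 μF

Side-by-side slabs ⇒ two capacitors in parallel, each spanning the full gap.
C₁ = κ₁ε₀A₁/d = 1.00 × 8.85×10⁻¹² × 8.66×10⁻² / 1.20×10⁻⁵ = 6.38×10⁻⁸ F.
C₂ = κ₂ε₀A₂/d = 21.4 × 8.85×10⁻¹² × 0.220 / 1.20×10⁻⁵ = 3.48×10⁻⁶ F.
C = C₁ + C₂ = 3.54×10⁻⁶ F.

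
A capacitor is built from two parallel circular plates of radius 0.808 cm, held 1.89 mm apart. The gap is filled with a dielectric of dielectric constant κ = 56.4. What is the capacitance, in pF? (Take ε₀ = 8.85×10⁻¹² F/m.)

54.2 pF

A = π(0.808 cm)² = 2.05×10⁻⁴ m².
C = κε₀A/d = 56.4 × 8.85×10⁻¹² × 2.05×10⁻⁴ / 1.89×10⁻³ = 5.42×10⁻¹¹ F.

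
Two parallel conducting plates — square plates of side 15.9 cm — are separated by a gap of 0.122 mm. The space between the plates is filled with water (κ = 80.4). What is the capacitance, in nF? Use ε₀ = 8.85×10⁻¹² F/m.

A = (15.9 cm)² = 2.53×10⁻² m².
C = κε₀A/d = 80.4 × 8.85×10⁻¹² × 2.53×10⁻² / 1.22×10⁻⁴ = 1.47×10⁻⁷ F.

C ≈ 147 nF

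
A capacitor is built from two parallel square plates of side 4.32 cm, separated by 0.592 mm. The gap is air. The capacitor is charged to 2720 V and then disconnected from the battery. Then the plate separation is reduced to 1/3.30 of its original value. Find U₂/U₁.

Isolated ⇒ Q is held fixed.
C₂ = 3.30 C₁ and U = Q²/(2C), so U₂/U₁ = C₁/C₂ = 0.303.

0.303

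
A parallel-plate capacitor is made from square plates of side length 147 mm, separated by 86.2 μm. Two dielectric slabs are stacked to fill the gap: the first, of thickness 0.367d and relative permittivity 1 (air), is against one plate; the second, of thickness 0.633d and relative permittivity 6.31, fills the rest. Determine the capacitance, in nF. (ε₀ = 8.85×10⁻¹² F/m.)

A = (147 mm)² = 2.16×10⁻² m².
Stacked slabs ⇒ two capacitors in series, each with the full plate area.
C₁ = κ₁ε₀A/d₁ = 1.00 × 8.85×10⁻¹² × 2.16×10⁻² / 3.16×10⁻⁵ = 6.05×10⁻⁹ F.
C₂ = κ₂ε₀A/d₂ = 6.31 × 8.85×10⁻¹² × 2.16×10⁻² / 5.46×10⁻⁵ = 2.21×10⁻⁸ F.
C = (1/C₁ + 1/C₂)⁻¹ = 4.75×10⁻⁹ F.

C ≈ 4.75 nF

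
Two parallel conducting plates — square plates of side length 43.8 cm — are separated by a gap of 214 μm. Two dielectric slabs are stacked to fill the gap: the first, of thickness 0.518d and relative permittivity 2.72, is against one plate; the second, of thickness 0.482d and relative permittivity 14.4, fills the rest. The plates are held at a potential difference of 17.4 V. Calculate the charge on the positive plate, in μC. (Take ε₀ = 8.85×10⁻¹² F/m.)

Q ≈ 0.617 μC

A = (43.8 cm)² = 0.192 m².
Stacked slabs ⇒ two capacitors in series, each with the full plate area.
C₁ = κ₁ε₀A/d₁ = 2.72 × 8.85×10⁻¹² × 0.192 / 1.11×10⁻⁴ = 4.17×10⁻⁸ F.
C₂ = κ₂ε₀A/d₂ = 14.4 × 8.85×10⁻¹² × 0.192 / 1.03×10⁻⁴ = 2.37×10⁻⁷ F.
C = (1/C₁ + 1/C₂)⁻¹ = 3.54×10⁻⁸ F.
Q = CV = 3.54×10⁻⁸ × 17.4 = 6.17×10⁻⁷ C.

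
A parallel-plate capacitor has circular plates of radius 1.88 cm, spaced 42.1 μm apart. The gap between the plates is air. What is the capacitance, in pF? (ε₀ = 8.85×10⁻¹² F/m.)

233 pF

A = π(1.88 cm)² = 1.11×10⁻³ m².
C = ε₀A/d = 8.85×10⁻¹² × 1.11×10⁻³ / 4.21×10⁻⁵ = 2.33×10⁻¹⁰ F.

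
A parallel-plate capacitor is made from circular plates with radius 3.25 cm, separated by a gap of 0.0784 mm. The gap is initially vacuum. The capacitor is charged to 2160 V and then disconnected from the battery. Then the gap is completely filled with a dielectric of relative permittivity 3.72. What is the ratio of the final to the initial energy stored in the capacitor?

Isolated ⇒ Q is held fixed.
C₂ = 3.72 C₁ and U = Q²/(2C), so U₂/U₁ = C₁/C₂ = 0.269.

0.269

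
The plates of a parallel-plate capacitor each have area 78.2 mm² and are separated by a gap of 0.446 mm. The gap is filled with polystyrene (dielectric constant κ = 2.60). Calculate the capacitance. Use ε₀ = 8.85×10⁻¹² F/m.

A = 78.2 mm² = 7.82×10⁻⁵ m².
C = κε₀A/d = 2.60 × 8.85×10⁻¹² × 7.82×10⁻⁵ / 4.46×10⁻⁴ = 4.03×10⁻¹² F.

4.03 pF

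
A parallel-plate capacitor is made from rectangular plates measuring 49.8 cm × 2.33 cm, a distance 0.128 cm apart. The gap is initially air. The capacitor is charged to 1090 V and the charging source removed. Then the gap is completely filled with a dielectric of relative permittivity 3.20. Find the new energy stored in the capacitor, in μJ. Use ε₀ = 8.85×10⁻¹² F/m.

A = 49.8 × 2.33 cm² = 1.16×10⁻² m².
Initially C₁ = ε₀A/d = 8.85×10⁻¹² × 1.16×10⁻² / 1.28×10⁻³ = 8.02×10⁻¹¹ F.
U₁ = 4.77×10⁻⁵ J.
Isolated ⇒ Q is held fixed. C₂ = 3.20 C₁ and U = Q²/(2C), so U₂/U₁ = C₁/C₂ = 0.312.
U₂ = 0.312 × 4.77×10⁻⁵ = 1.49×10⁻⁵ J.

14.9 μJ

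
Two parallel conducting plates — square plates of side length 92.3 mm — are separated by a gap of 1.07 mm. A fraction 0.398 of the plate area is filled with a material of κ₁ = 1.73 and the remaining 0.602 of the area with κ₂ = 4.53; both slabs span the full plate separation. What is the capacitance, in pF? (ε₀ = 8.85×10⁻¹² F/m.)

A = (92.3 mm)² = 8.52×10⁻³ m².
Side-by-side slabs ⇒ two capacitors in parallel, each spanning the full gap.
C₁ = κ₁ε₀A₁/d = 1.73 × 8.85×10⁻¹² × 3.39×10⁻³ / 1.07×10⁻³ = 4.85×10⁻¹¹ F.
C₂ = κ₂ε₀A₂/d = 4.53 × 8.85×10⁻¹² × 5.13×10⁻³ / 1.07×10⁻³ = 1.92×10⁻¹⁰ F.
C = C₁ + C₂ = 2.41×10⁻¹⁰ F.

241 pF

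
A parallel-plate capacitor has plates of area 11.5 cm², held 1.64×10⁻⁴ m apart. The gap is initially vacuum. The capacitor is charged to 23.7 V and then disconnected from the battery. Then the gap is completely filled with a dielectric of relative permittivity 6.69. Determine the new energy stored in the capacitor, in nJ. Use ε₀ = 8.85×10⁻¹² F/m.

2.61 nJ

A = 11.5 cm² = 1.15×10⁻³ m².
Initially C₁ = ε₀A/d = 8.85×10⁻¹² × 1.15×10⁻³ / 1.64×10⁻⁴ = 6.21×10⁻¹¹ F.
U₁ = 1.74×10⁻⁸ J.
Isolated ⇒ Q is held fixed. C₂ = 6.69 C₁ and U = Q²/(2C), so U₂/U₁ = C₁/C₂ = 0.149.
U₂ = 0.149 × 1.74×10⁻⁸ = 2.61×10⁻⁹ J.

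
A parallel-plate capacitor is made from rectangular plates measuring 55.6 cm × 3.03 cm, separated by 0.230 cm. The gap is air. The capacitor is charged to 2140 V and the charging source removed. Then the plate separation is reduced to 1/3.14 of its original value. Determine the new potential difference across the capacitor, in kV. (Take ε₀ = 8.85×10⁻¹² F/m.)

V ≈ 0.682 kV

A = 55.6 × 3.03 cm² = 1.68×10⁻² m².
Initially C₁ = ε₀A/d = 8.85×10⁻¹² × 1.68×10⁻² / 2.30×10⁻³ = 6.48×10⁻¹¹ F.
V₁ = 2.14×10³ V.
Isolated ⇒ Q is held fixed. C₂ = 3.14 C₁ and V = Q/C, so V₂/V₁ = C₁/C₂ = 0.318.
V₂ = 0.318 × 2.14×10³ = 6.82×10² V.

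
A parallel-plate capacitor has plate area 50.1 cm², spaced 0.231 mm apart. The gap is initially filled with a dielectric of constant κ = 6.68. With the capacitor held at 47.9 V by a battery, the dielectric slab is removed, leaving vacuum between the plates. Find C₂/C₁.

0.150

C = κε₀A/d scales with κ, so C₂/C₁ = 1/κ = 1/6.68 = 0.150.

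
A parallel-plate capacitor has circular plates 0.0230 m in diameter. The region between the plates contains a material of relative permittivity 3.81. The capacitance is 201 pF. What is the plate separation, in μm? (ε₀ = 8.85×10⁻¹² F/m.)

d ≈ 69.7 μm

A = π(0.0230/2 m)² = 4.15×10⁻⁴ m².
d = κε₀A/C = 3.81 × 8.85×10⁻¹² × 4.15×10⁻⁴ / 2.01×10⁻¹⁰ = 6.97×10⁻⁵ m.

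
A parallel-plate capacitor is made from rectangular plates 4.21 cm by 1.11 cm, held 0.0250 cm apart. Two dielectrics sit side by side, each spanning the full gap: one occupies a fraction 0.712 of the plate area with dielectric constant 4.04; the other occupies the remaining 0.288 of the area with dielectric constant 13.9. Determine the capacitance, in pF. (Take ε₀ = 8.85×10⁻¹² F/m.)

A = 4.21 × 1.11 cm² = 4.67×10⁻⁴ m².
Side-by-side slabs ⇒ two capacitors in parallel, each spanning the full gap.
C₁ = κ₁ε₀A₁/d = 4.04 × 8.85×10⁻¹² × 3.33×10⁻⁴ / 2.50×10⁻⁴ = 4.76×10⁻¹¹ F.
C₂ = κ₂ε₀A₂/d = 13.9 × 8.85×10⁻¹² × 1.35×10⁻⁴ / 2.50×10⁻⁴ = 6.62×10⁻¹¹ F.
C = C₁ + C₂ = 1.14×10⁻¹⁰ F.

114 pF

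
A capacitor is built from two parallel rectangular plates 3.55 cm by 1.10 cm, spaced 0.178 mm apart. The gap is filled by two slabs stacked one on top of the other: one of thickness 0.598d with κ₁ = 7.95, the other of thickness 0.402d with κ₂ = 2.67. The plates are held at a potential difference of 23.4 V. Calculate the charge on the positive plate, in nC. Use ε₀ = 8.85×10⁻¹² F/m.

Q ≈ 2.01 nC

A = 3.55 × 1.10 cm² = 3.90×10⁻⁴ m².
Stacked slabs ⇒ two capacitors in series, each with the full plate area.
C₁ = κ₁ε₀A/d₁ = 7.95 × 8.85×10⁻¹² × 3.90×10⁻⁴ / 1.06×10⁻⁴ = 2.58×10⁻¹⁰ F.
C₂ = κ₂ε₀A/d₂ = 2.67 × 8.85×10⁻¹² × 3.90×10⁻⁴ / 7.16×10⁻⁵ = 1.29×10⁻¹⁰ F.
C = (1/C₁ + 1/C₂)⁻¹ = 8.60×10⁻¹¹ F.
Q = CV = 8.60×10⁻¹¹ × 23.4 = 2.01×10⁻⁹ C.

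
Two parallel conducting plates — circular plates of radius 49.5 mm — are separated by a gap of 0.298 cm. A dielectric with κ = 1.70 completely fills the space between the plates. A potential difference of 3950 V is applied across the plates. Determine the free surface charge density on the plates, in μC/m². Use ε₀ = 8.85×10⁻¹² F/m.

A = π(49.5 mm)² = 7.70×10⁻³ m².
C = κε₀A/d = 1.70 × 8.85×10⁻¹² × 7.70×10⁻³ / 2.98×10⁻³ = 3.89×10⁻¹¹ F.
σ = Q/A = CV/A = 3.89×10⁻¹¹ × 3950 / 7.70×10⁻³ = 1.99×10⁻⁵ C/m².

σ ≈ 19.9 μC/m²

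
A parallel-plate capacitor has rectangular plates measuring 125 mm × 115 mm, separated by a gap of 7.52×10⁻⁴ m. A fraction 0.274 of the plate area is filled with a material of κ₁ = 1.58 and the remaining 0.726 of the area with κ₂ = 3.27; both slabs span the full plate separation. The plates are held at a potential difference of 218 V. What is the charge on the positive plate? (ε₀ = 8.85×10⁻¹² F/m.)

104 nC

A = 125 × 115 mm² = 1.44×10⁻² m².
Side-by-side slabs ⇒ two capacitors in parallel, each spanning the full gap.
C₁ = κ₁ε₀A₁/d = 1.58 × 8.85×10⁻¹² × 3.94×10⁻³ / 7.52×10⁻⁴ = 7.32×10⁻¹¹ F.
C₂ = κ₂ε₀A₂/d = 3.27 × 8.85×10⁻¹² × 1.04×10⁻² / 7.52×10⁻⁴ = 4.02×10⁻¹⁰ F.
C = C₁ + C₂ = 4.75×10⁻¹⁰ F.
Q = CV = 4.75×10⁻¹⁰ × 218 = 1.04×10⁻⁷ C.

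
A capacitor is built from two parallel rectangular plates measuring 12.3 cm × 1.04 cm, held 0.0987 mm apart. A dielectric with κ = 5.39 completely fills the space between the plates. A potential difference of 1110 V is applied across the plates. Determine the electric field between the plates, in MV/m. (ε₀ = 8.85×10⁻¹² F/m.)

11.2 MV/m

E = V/d = 1110 / 9.87×10⁻⁵ = 1.12×10⁷ V/m.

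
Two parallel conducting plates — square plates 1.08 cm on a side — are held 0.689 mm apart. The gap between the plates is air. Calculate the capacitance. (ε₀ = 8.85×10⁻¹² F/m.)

A = (1.08 cm)² = 1.17×10⁻⁴ m².
C = ε₀A/d = 8.85×10⁻¹² × 1.17×10⁻⁴ / 6.89×10⁻⁴ = 1.50×10⁻¹² F.

1.50 pF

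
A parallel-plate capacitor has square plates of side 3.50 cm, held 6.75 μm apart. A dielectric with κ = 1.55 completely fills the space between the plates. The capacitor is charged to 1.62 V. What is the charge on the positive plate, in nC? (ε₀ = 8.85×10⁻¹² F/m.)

A = (3.50 cm)² = 1.23×10⁻³ m².
C = κε₀A/d = 1.55 × 8.85×10⁻¹² × 1.23×10⁻³ / 6.75×10⁻⁶ = 2.49×10⁻⁹ F.
Q = CV = 2.49×10⁻⁹ × 1.62 = 4.03×10⁻⁹ C.

Q ≈ 4.03 nC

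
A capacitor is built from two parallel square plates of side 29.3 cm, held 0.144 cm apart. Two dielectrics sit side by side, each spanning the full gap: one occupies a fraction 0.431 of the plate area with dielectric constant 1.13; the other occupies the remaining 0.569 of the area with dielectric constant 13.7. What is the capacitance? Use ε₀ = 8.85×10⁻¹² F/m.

A = (29.3 cm)² = 8.58×10⁻² m².
Side-by-side slabs ⇒ two capacitors in parallel, each spanning the full gap.
C₁ = κ₁ε₀A₁/d = 1.13 × 8.85×10⁻¹² × 3.70×10⁻² / 1.44×10⁻³ = 2.57×10⁻¹⁰ F.
C₂ = κ₂ε₀A₂/d = 13.7 × 8.85×10⁻¹² × 4.88×10⁻² / 1.44×10⁻³ = 4.11×10⁻⁹ F.
C = C₁ + C₂ = 4.37×10⁻⁹ F.

4.37 nF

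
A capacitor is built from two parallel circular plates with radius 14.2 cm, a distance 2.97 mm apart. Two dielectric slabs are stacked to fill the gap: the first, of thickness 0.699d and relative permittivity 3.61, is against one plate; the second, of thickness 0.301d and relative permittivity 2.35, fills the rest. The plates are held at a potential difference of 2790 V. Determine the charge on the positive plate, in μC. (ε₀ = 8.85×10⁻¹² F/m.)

Q ≈ 1.64 μC

A = π(14.2 cm)² = 6.33×10⁻² m².
Stacked slabs ⇒ two capacitors in series, each with the full plate area.
C₁ = κ₁ε₀A/d₁ = 3.61 × 8.85×10⁻¹² × 6.33×10⁻² / 2.08×10⁻³ = 9.75×10⁻¹⁰ F.
C₂ = κ₂ε₀A/d₂ = 2.35 × 8.85×10⁻¹² × 6.33×10⁻² / 8.94×10⁻⁴ = 1.47×10⁻⁹ F.
C = (1/C₁ + 1/C₂)⁻¹ = 5.87×10⁻¹⁰ F.
Q = CV = 5.87×10⁻¹⁰ × 2790 = 1.64×10⁻⁶ C.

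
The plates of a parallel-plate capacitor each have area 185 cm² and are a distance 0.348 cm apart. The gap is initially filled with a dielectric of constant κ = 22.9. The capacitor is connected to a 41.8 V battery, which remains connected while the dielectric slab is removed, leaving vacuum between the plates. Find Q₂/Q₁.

Battery connected ⇒ V is held fixed.
C₂ = 0.0437 C₁ and Q = CV, so Q₂/Q₁ = C₂/C₁ = 0.0437.

Q₂/Q₁ ≈ 0.0437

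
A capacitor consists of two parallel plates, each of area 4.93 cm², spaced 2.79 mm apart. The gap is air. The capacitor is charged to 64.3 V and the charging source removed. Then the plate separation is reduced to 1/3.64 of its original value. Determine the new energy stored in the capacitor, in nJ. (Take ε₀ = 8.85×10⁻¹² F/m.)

A = 4.93 cm² = 4.93×10⁻⁴ m².
Initially C₁ = ε₀A/d = 8.85×10⁻¹² × 4.93×10⁻⁴ / 2.79×10⁻³ = 1.56×10⁻¹² F.
U₁ = 3.23×10⁻⁹ J.
Isolated ⇒ Q is held fixed. C₂ = 3.64 C₁ and U = Q²/(2C), so U₂/U₁ = C₁/C₂ = 0.275.
U₂ = 0.275 × 3.23×10⁻⁹ = 8.88×10⁻¹⁰ J.

U ≈ 0.888 nJ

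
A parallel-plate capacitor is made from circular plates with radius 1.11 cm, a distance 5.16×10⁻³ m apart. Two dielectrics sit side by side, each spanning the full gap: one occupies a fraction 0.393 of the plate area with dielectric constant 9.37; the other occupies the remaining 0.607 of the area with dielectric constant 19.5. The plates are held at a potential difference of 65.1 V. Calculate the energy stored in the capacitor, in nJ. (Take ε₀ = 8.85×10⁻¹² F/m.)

A = π(1.11 cm)² = 3.87×10⁻⁴ m².
Side-by-side slabs ⇒ two capacitors in parallel, each spanning the full gap.
C₁ = κ₁ε₀A₁/d = 9.37 × 8.85×10⁻¹² × 1.52×10⁻⁴ / 5.16×10⁻³ = 2.44×10⁻¹² F.
C₂ = κ₂ε₀A₂/d = 19.5 × 8.85×10⁻¹² × 2.35×10⁻⁴ / 5.16×10⁻³ = 7.86×10⁻¹² F.
C = C₁ + C₂ = 1.03×10⁻¹¹ F.
U = ½CV² = ½ × 1.03×10⁻¹¹ × (65.1)² = 2.18×10⁻⁸ J.

21.8 nJ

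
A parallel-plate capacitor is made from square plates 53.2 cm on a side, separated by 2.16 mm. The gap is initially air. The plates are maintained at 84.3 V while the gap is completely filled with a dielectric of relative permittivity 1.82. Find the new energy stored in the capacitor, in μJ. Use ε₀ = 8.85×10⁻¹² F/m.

U ≈ 7.50 μJ

A = (53.2 cm)² = 0.283 m².
Initially C₁ = ε₀A/d = 8.85×10⁻¹² × 0.283 / 2.16×10⁻³ = 1.16×10⁻⁹ F.
U₁ = 4.12×10⁻⁶ J.
Battery connected ⇒ V is held fixed. C₂ = 1.82 C₁ and U = ½CV², so U₂/U₁ = C₂/C₁ = 1.82.
U₂ = 1.82 × 4.12×10⁻⁶ = 7.50×10⁻⁶ J.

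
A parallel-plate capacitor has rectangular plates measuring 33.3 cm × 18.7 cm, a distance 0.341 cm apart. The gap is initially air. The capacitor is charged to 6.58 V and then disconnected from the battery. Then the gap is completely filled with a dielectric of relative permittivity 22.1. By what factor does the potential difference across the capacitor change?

0.0452

Isolated ⇒ Q is held fixed.
C₂ = 22.1 C₁ and V = Q/C, so V₂/V₁ = C₁/C₂ = 0.0452.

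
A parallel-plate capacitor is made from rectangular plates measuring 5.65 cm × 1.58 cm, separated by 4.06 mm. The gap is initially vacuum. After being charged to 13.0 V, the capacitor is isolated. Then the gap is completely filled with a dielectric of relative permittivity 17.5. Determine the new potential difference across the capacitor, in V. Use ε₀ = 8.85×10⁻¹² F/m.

V ≈ 0.743 V

A = 5.65 × 1.58 cm² = 8.93×10⁻⁴ m².
Initially C₁ = ε₀A/d = 8.85×10⁻¹² × 8.93×10⁻⁴ / 4.06×10⁻³ = 1.95×10⁻¹² F.
V₁ = 13.0 V.
Isolated ⇒ Q is held fixed. C₂ = 17.5 C₁ and V = Q/C, so V₂/V₁ = C₁/C₂ = 0.0571.
V₂ = 0.0571 × 13.0 = 0.743 V.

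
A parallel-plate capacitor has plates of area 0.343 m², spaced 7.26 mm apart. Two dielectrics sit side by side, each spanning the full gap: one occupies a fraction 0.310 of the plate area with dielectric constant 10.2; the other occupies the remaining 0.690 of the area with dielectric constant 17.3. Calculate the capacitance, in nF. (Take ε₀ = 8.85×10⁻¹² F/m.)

Side-by-side slabs ⇒ two capacitors in parallel, each spanning the full gap.
C₁ = κ₁ε₀A₁/d = 10.2 × 8.85×10⁻¹² × 0.106 / 7.26×10⁻³ = 1.32×10⁻⁹ F.
C₂ = κ₂ε₀A₂/d = 17.3 × 8.85×10⁻¹² × 0.237 / 7.26×10⁻³ = 4.99×10⁻⁹ F.
C = C₁ + C₂ = 6.31×10⁻⁹ F.

C ≈ 6.31 nF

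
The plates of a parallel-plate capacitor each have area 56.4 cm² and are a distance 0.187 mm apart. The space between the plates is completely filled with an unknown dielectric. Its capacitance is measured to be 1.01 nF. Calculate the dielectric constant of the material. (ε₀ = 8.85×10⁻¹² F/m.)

A = 56.4 cm² = 5.64×10⁻³ m².
κ = Cd/(ε₀A) = 1.01×10⁻⁹ × 1.87×10⁻⁴ / (8.85×10⁻¹² × 5.64×10⁻³) = 3.78.

κ ≈ 3.78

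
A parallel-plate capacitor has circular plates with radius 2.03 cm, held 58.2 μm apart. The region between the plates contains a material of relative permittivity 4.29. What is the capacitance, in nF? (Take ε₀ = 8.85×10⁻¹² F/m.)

A = π(2.03 cm)² = 1.29×10⁻³ m².
C = κε₀A/d = 4.29 × 8.85×10⁻¹² × 1.29×10⁻³ / 5.82×10⁻⁵ = 8.45×10⁻¹⁰ F.

C ≈ 0.845 nF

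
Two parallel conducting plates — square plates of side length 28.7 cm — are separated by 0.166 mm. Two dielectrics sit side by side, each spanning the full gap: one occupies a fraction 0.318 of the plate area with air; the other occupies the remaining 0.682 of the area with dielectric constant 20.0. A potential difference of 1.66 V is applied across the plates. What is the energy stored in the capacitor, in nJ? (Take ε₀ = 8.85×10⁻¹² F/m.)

U ≈ 84.5 nJ

A = (28.7 cm)² = 8.24×10⁻² m².
Side-by-side slabs ⇒ two capacitors in parallel, each spanning the full gap.
C₁ = κ₁ε₀A₁/d = 1.00 × 8.85×10⁻¹² × 2.62×10⁻² / 1.66×10⁻⁴ = 1.40×10⁻⁹ F.
C₂ = κ₂ε₀A₂/d = 20.0 × 8.85×10⁻¹² × 5.62×10⁻² / 1.66×10⁻⁴ = 5.99×10⁻⁸ F.
C = C₁ + C₂ = 6.13×10⁻⁸ F.
U = ½CV² = ½ × 6.13×10⁻⁸ × (1.66)² = 8.45×10⁻⁸ J.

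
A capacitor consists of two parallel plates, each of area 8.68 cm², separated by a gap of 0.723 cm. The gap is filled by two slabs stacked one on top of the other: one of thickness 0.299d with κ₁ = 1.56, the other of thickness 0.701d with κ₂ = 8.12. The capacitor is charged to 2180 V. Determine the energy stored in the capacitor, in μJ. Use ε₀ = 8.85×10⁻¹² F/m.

A = 8.68 cm² = 8.68×10⁻⁴ m².
Stacked slabs ⇒ two capacitors in series, each with the full plate area.
C₁ = κ₁ε₀A/d₁ = 1.56 × 8.85×10⁻¹² × 8.68×10⁻⁴ / 2.16×10⁻³ = 5.54×10⁻¹² F.
C₂ = κ₂ε₀A/d₂ = 8.12 × 8.85×10⁻¹² × 8.68×10⁻⁴ / 5.07×10⁻³ = 1.23×10⁻¹¹ F.
C = (1/C₁ + 1/C₂)⁻¹ = 3.82×10⁻¹² F.
U = ½CV² = ½ × 3.82×10⁻¹² × (2180)² = 9.08×10⁻⁶ J.

9.08 μJ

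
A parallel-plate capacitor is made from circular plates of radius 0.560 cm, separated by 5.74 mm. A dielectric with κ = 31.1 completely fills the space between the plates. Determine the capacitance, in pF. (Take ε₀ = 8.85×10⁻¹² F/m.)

C ≈ 4.72 pF

A = π(0.560 cm)² = 9.85×10⁻⁵ m².
C = κε₀A/d = 31.1 × 8.85×10⁻¹² × 9.85×10⁻⁵ / 5.74×10⁻³ = 4.72×10⁻¹² F.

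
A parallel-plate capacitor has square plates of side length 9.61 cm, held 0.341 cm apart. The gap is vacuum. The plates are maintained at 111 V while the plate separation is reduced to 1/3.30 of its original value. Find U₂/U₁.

3.30

Battery connected ⇒ V is held fixed.
C₂ = 3.30 C₁ and U = ½CV², so U₂/U₁ = C₂/C₁ = 3.30.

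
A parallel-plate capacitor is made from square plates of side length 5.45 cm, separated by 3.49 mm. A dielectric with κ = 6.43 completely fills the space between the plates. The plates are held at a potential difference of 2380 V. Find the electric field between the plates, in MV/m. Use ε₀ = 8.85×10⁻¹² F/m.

0.682 MV/m

E = V/d = 2380 / 3.49×10⁻³ = 6.82×10⁵ V/m.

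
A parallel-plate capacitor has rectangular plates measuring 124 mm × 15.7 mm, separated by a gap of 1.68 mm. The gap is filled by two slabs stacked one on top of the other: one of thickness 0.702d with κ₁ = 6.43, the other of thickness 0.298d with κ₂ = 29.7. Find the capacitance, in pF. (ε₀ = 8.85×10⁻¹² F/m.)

A = 124 × 15.7 mm² = 1.95×10⁻³ m².
Stacked slabs ⇒ two capacitors in series, each with the full plate area.
C₁ = κ₁ε₀A/d₁ = 6.43 × 8.85×10⁻¹² × 1.95×10⁻³ / 1.18×10⁻³ = 9.39×10⁻¹¹ F.
C₂ = κ₂ε₀A/d₂ = 29.7 × 8.85×10⁻¹² × 1.95×10⁻³ / 5.01×10⁻⁴ = 1.02×10⁻⁹ F.
C = (1/C₁ + 1/C₂)⁻¹ = 8.60×10⁻¹¹ F.

86.0 pF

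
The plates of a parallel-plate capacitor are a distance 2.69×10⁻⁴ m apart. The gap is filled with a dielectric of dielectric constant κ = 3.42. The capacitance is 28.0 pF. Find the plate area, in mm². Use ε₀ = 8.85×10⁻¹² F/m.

A = Cd/(κε₀) = 2.80×10⁻¹¹ × 2.69×10⁻⁴ / (3.42 × 8.85×10⁻¹²) = 2.49×10⁻⁴ m².

A ≈ 249 mm²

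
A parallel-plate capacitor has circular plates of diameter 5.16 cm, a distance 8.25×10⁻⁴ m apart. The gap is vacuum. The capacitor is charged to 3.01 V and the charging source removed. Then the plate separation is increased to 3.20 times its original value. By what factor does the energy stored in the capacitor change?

U₂/U₁ ≈ 3.20

Isolated ⇒ Q is held fixed.
C₂ = 0.312 C₁ and U = Q²/(2C), so U₂/U₁ = C₁/C₂ = 3.20.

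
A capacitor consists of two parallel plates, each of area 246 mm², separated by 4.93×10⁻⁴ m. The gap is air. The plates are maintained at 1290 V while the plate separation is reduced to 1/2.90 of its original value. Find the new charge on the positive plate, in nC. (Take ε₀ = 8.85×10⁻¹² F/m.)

Q ≈ 16.5 nC

A = 246 mm² = 2.46×10⁻⁴ m².
Initially C₁ = ε₀A/d = 8.85×10⁻¹² × 2.46×10⁻⁴ / 4.93×10⁻⁴ = 4.42×10⁻¹² F.
Q₁ = 5.70×10⁻⁹ C.
Battery connected ⇒ V is held fixed. C₂ = 2.90 C₁ and Q = CV, so Q₂/Q₁ = C₂/C₁ = 2.90.
Q₂ = 2.90 × 5.70×10⁻⁹ = 1.65×10⁻⁸ C.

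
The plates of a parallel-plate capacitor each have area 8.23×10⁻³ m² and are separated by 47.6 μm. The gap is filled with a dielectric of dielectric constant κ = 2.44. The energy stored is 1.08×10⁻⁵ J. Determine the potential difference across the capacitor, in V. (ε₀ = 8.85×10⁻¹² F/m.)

V ≈ 76.1 V

C = κε₀A/d = 2.44 × 8.85×10⁻¹² × 8.23×10⁻³ / 4.76×10⁻⁵ = 3.73×10⁻⁹ F.
V = √(2U/C) = √(2 × 1.08×10⁻⁵ / 3.73×10⁻⁹) = 76.1 V.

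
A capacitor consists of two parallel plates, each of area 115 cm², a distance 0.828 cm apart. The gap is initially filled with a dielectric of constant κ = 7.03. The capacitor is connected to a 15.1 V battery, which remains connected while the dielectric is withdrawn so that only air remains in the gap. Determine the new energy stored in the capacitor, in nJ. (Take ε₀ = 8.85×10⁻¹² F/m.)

A = 115 cm² = 1.15×10⁻² m².
Initially C₁ = κε₀A/d = 7.03 × 8.85×10⁻¹² × 1.15×10⁻² / 8.28×10⁻³ = 8.64×10⁻¹¹ F.
U₁ = 9.85×10⁻⁹ J.
Battery connected ⇒ V is held fixed. C₂ = 0.142 C₁ and U = ½CV², so U₂/U₁ = C₂/C₁ = 0.142.
U₂ = 0.142 × 9.85×10⁻⁹ = 1.40×10⁻⁹ J.

1.40 nJ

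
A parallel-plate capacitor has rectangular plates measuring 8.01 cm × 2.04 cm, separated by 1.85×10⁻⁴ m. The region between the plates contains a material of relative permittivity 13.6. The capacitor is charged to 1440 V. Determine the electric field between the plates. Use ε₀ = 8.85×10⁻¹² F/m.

7.78 MV/m

E = V/d = 1440 / 1.85×10⁻⁴ = 7.78×10⁶ V/m.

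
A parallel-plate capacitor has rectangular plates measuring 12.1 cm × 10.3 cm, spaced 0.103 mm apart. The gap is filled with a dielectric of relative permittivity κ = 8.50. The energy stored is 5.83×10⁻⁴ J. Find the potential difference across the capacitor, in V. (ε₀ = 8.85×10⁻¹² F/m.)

358 V

A = 12.1 × 10.3 cm² = 1.25×10⁻² m².
C = κε₀A/d = 8.50 × 8.85×10⁻¹² × 1.25×10⁻² / 1.03×10⁻⁴ = 9.10×10⁻⁹ F.
V = √(2U/C) = √(2 × 5.83×10⁻⁴ / 9.10×10⁻⁹) = 3.58×10² V.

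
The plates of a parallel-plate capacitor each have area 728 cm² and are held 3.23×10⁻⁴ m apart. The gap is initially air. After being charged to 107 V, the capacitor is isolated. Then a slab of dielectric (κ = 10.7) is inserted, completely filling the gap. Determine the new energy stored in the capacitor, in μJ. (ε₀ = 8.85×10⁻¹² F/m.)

A = 728 cm² = 7.28×10⁻² m².
Initially C₁ = ε₀A/d = 8.85×10⁻¹² × 7.28×10⁻² / 3.23×10⁻⁴ = 1.99×10⁻⁹ F.
U₁ = 1.14×10⁻⁵ J.
Isolated ⇒ Q is held fixed. C₂ = 10.7 C₁ and U = Q²/(2C), so U₂/U₁ = C₁/C₂ = 0.0935.
U₂ = 0.0935 × 1.14×10⁻⁵ = 1.07×10⁻⁶ J.

U ≈ 1.07 μJ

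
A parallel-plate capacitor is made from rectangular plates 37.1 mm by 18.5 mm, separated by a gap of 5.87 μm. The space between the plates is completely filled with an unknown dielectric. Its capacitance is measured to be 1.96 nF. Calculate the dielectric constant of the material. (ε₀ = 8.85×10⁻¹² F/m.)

κ ≈ 1.89

A = 37.1 × 18.5 mm² = 6.86×10⁻⁴ m².
κ = Cd/(ε₀A) = 1.96×10⁻⁹ × 5.87×10⁻⁶ / (8.85×10⁻¹² × 6.86×10⁻⁴) = 1.89.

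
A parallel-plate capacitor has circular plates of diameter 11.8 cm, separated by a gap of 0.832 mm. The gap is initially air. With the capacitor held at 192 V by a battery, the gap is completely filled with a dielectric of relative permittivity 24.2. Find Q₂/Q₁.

24.2

Battery connected ⇒ V is held fixed.
C₂ = 24.2 C₁ and Q = CV, so Q₂/Q₁ = C₂/C₁ = 24.2.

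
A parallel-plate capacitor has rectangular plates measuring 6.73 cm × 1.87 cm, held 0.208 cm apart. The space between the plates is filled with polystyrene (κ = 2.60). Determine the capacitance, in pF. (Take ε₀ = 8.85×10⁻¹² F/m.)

13.9 pF

A = 6.73 × 1.87 cm² = 1.26×10⁻³ m².
C = κε₀A/d = 2.60 × 8.85×10⁻¹² × 1.26×10⁻³ / 2.08×10⁻³ = 1.39×10⁻¹¹ F.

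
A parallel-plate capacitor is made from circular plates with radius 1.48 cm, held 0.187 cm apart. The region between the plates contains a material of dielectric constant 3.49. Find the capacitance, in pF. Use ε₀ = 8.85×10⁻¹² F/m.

A = π(1.48 cm)² = 6.88×10⁻⁴ m².
C = κε₀A/d = 3.49 × 8.85×10⁻¹² × 6.88×10⁻⁴ / 1.87×10⁻³ = 1.14×10⁻¹¹ F.

C ≈ 11.4 pF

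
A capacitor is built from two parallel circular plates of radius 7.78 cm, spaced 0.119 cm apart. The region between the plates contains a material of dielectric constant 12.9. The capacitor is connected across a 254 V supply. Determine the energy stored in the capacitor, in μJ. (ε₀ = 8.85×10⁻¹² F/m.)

58.8 μJ

A = π(7.78 cm)² = 1.90×10⁻² m².
C = κε₀A/d = 12.9 × 8.85×10⁻¹² × 1.90×10⁻² / 1.19×10⁻³ = 1.82×10⁻⁹ F.
U = ½CV² = ½ × 1.82×10⁻⁹ × (254)² = 5.88×10⁻⁵ J.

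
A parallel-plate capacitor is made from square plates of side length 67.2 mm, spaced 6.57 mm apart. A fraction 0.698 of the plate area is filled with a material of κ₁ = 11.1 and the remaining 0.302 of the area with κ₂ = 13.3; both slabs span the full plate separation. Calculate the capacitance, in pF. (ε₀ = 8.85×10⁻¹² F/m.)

A = (67.2 mm)² = 4.52×10⁻³ m².
Side-by-side slabs ⇒ two capacitors in parallel, each spanning the full gap.
C₁ = κ₁ε₀A₁/d = 11.1 × 8.85×10⁻¹² × 3.15×10⁻³ / 6.57×10⁻³ = 4.71×10⁻¹¹ F.
C₂ = κ₂ε₀A₂/d = 13.3 × 8.85×10⁻¹² × 1.36×10⁻³ / 6.57×10⁻³ = 2.44×10⁻¹¹ F.
C = C₁ + C₂ = 7.16×10⁻¹¹ F.

71.6 pF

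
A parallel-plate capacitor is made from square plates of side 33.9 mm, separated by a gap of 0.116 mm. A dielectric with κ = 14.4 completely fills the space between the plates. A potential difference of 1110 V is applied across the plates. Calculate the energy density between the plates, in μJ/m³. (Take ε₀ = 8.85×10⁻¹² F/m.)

5.83×10⁹ μJ/m³

E = V/d = 1110 / 1.16×10⁻⁴ = 9.57×10⁶ V/m.
u = ½κε₀E² = ½ × 14.4 × 8.85×10⁻¹² × (9.57×10⁶)² = 5.83×10³ J/m³.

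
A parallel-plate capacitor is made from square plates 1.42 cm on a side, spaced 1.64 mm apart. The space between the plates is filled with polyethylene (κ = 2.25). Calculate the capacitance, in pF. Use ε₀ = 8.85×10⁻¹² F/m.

C ≈ 2.45 pF

A = (1.42 cm)² = 2.02×10⁻⁴ m².
C = κε₀A/d = 2.25 × 8.85×10⁻¹² × 2.02×10⁻⁴ / 1.64×10⁻³ = 2.45×10⁻¹² F.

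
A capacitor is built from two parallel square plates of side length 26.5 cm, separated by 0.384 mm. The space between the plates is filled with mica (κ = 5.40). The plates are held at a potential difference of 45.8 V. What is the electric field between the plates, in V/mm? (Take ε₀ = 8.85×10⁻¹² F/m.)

E = V/d = 45.8 / 3.84×10⁻⁴ = 1.19×10⁵ V/m.

119 V/mm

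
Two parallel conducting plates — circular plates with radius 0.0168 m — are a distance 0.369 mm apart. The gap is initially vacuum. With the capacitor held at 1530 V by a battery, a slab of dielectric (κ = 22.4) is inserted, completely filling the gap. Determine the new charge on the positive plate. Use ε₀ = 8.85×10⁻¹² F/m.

Q ≈ 0.729 μC

A = π(0.0168 m)² = 8.87×10⁻⁴ m².
Initially C₁ = ε₀A/d = 8.85×10⁻¹² × 8.87×10⁻⁴ / 3.69×10⁻⁴ = 2.13×10⁻¹¹ F.
Q₁ = 3.25×10⁻⁸ C.
Battery connected ⇒ V is held fixed. C₂ = 22.4 C₁ and Q = CV, so Q₂/Q₁ = C₂/C₁ = 22.4.
Q₂ = 22.4 × 3.25×10⁻⁸ = 7.29×10⁻⁷ C.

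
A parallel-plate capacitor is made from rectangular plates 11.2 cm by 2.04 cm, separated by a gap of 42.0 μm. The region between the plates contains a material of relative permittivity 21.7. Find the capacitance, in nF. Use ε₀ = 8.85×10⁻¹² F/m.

A = 11.2 × 2.04 cm² = 2.28×10⁻³ m².
C = κε₀A/d = 21.7 × 8.85×10⁻¹² × 2.28×10⁻³ / 4.20×10⁻⁵ = 1.04×10⁻⁸ F.

C ≈ 10.4 nF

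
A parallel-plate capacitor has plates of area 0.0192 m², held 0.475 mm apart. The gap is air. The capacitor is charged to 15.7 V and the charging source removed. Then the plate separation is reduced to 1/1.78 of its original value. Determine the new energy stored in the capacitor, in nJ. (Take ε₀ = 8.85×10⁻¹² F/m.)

24.8 nJ

Initially C₁ = ε₀A/d = 8.85×10⁻¹² × 1.92×10⁻² / 4.75×10⁻⁴ = 3.58×10⁻¹⁰ F.
U₁ = 4.41×10⁻⁸ J.
Isolated ⇒ Q is held fixed. C₂ = 1.78 C₁ and U = Q²/(2C), so U₂/U₁ = C₁/C₂ = 0.562.
U₂ = 0.562 × 4.41×10⁻⁸ = 2.48×10⁻⁸ J.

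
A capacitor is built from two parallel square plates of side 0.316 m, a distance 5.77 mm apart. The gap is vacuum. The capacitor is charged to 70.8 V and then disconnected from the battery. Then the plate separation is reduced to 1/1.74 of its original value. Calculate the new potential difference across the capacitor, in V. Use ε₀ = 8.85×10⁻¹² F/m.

40.7 V

A = (0.316 m)² = 9.99×10⁻² m².
Initially C₁ = ε₀A/d = 8.85×10⁻¹² × 9.99×10⁻² / 5.77×10⁻³ = 1.53×10⁻¹⁰ F.
V₁ = 70.8 V.
Isolated ⇒ Q is held fixed. C₂ = 1.74 C₁ and V = Q/C, so V₂/V₁ = C₁/C₂ = 0.575.
V₂ = 0.575 × 70.8 = 40.7 V.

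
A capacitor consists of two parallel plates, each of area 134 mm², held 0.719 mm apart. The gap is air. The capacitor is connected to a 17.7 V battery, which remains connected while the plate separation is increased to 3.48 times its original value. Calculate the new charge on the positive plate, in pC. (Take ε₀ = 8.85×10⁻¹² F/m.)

A = 134 mm² = 1.34×10⁻⁴ m².
Initially C₁ = ε₀A/d = 8.85×10⁻¹² × 1.34×10⁻⁴ / 7.19×10⁻⁴ = 1.65×10⁻¹² F.
Q₁ = 2.92×10⁻¹¹ C.
Battery connected ⇒ V is held fixed. C₂ = 0.287 C₁ and Q = CV, so Q₂/Q₁ = C₂/C₁ = 0.287.
Q₂ = 0.287 × 2.92×10⁻¹¹ = 8.39×10⁻¹² C.

Q ≈ 8.39 pC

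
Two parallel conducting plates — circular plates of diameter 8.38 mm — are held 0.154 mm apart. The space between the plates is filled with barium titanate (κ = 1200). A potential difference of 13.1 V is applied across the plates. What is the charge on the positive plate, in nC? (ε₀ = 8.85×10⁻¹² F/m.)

Q ≈ 49.8 nC

A = π(8.38/2 mm)² = 5.52×10⁻⁵ m².
C = κε₀A/d = 1200 × 8.85×10⁻¹² × 5.52×10⁻⁵ / 1.54×10⁻⁴ = 3.80×10⁻⁹ F.
Q = CV = 3.80×10⁻⁹ × 13.1 = 4.98×10⁻⁸ C.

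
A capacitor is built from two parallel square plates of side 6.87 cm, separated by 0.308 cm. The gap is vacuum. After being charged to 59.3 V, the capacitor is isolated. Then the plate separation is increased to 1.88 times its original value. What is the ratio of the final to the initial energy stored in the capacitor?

U₂/U₁ ≈ 1.88

Isolated ⇒ Q is held fixed.
C₂ = 0.532 C₁ and U = Q²/(2C), so U₂/U₁ = C₁/C₂ = 1.88.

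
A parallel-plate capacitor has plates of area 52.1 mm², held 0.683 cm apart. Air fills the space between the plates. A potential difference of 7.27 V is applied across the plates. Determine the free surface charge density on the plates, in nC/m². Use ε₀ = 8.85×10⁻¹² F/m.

σ ≈ 9.42 nC/m²

A = 52.1 mm² = 5.21×10⁻⁵ m².
C = ε₀A/d = 8.85×10⁻¹² × 5.21×10⁻⁵ / 6.83×10⁻³ = 6.75×10⁻¹⁴ F.
σ = Q/A = CV/A = 6.75×10⁻¹⁴ × 7.27 / 5.21×10⁻⁵ = 9.42×10⁻⁹ C/m².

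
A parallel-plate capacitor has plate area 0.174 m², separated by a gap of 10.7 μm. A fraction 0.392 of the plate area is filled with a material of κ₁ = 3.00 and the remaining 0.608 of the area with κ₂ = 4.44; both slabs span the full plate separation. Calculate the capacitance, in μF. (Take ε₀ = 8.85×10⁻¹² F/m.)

Side-by-side slabs ⇒ two capacitors in parallel, each spanning the full gap.
C₁ = κ₁ε₀A₁/d = 3.00 × 8.85×10⁻¹² × 6.82×10⁻² / 1.07×10⁻⁵ = 1.69×10⁻⁷ F.
C₂ = κ₂ε₀A₂/d = 4.44 × 8.85×10⁻¹² × 0.106 / 1.07×10⁻⁵ = 3.89×10⁻⁷ F.
C = C₁ + C₂ = 5.58×10⁻⁷ F.

0.558 μF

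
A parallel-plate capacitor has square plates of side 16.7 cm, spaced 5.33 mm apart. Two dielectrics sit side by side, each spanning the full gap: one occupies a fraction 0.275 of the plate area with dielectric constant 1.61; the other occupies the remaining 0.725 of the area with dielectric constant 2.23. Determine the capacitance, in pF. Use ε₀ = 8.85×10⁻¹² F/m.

A = (16.7 cm)² = 2.79×10⁻² m².
Side-by-side slabs ⇒ two capacitors in parallel, each spanning the full gap.
C₁ = κ₁ε₀A₁/d = 1.61 × 8.85×10⁻¹² × 7.67×10⁻³ / 5.33×10⁻³ = 2.05×10⁻¹¹ F.
C₂ = κ₂ε₀A₂/d = 2.23 × 8.85×10⁻¹² × 2.02×10⁻² / 5.33×10⁻³ = 7.49×10⁻¹¹ F.
C = C₁ + C₂ = 9.54×10⁻¹¹ F.

C ≈ 95.4 pF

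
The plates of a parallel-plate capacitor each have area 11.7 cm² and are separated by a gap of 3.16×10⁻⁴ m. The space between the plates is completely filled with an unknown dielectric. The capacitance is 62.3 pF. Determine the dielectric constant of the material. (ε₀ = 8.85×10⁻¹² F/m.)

1.90

A = 11.7 cm² = 1.17×10⁻³ m².
κ = Cd/(ε₀A) = 6.23×10⁻¹¹ × 3.16×10⁻⁴ / (8.85×10⁻¹² × 1.17×10⁻³) = 1.90.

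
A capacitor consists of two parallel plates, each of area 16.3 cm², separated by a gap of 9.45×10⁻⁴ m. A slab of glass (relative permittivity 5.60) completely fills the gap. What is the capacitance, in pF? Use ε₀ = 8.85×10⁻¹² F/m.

A = 16.3 cm² = 1.63×10⁻³ m².
C = κε₀A/d = 5.60 × 8.85×10⁻¹² × 1.63×10⁻³ / 9.45×10⁻⁴ = 8.55×10⁻¹¹ F.

85.5 pF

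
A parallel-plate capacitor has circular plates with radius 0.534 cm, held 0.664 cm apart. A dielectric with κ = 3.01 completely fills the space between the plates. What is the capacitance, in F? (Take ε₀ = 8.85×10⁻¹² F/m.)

A = π(0.534 cm)² = 8.96×10⁻⁵ m².
C = κε₀A/d = 3.01 × 8.85×10⁻¹² × 8.96×10⁻⁵ / 6.64×10⁻³ = 3.59×10⁻¹³ F.

C ≈ 3.59×10⁻¹³ F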